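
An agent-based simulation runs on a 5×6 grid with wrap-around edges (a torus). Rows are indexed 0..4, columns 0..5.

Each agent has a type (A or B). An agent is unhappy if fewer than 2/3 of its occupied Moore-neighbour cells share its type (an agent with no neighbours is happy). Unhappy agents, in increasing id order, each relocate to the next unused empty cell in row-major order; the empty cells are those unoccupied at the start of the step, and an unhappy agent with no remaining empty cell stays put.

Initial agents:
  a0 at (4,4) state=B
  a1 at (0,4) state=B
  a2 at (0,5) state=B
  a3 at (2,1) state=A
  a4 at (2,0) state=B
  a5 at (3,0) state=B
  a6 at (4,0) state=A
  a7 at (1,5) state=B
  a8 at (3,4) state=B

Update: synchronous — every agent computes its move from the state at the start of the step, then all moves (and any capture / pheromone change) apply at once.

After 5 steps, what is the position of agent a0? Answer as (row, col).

(4, 4)

t=1: a0@(4,4):B a1@(0,4):B a2@(0,5):B a3@(0,0):A a4@(2,0):B a5@(0,1):B a6@(0,2):A a7@(1,5):B a8@(3,4):B
t=2: a0@(4,4):B a1@(0,4):B a2@(0,5):B a3@(0,3):A a4@(2,0):B a5@(1,0):B a6@(1,1):A a7@(1,5):B a8@(3,4):B
t=3: a0@(4,4):B a1@(0,4):B a2@(0,5):B a3@(0,0):A a4@(2,0):B a5@(1,0):B a6@(0,1):A a7@(1,5):B a8@(3,4):B
t=4: a0@(4,4):B a1@(0,4):B a2@(0,5):B a3@(0,2):A a4@(2,0):B a5@(0,3):B a6@(1,1):A a7@(1,5):B a8@(3,4):B
t=5: a0@(4,4):B a1@(0,4):B a2@(0,5):B a3@(0,0):A a4@(0,1):B a5@(0,3):B a6@(1,0):A a7@(1,5):B a8@(3,4):B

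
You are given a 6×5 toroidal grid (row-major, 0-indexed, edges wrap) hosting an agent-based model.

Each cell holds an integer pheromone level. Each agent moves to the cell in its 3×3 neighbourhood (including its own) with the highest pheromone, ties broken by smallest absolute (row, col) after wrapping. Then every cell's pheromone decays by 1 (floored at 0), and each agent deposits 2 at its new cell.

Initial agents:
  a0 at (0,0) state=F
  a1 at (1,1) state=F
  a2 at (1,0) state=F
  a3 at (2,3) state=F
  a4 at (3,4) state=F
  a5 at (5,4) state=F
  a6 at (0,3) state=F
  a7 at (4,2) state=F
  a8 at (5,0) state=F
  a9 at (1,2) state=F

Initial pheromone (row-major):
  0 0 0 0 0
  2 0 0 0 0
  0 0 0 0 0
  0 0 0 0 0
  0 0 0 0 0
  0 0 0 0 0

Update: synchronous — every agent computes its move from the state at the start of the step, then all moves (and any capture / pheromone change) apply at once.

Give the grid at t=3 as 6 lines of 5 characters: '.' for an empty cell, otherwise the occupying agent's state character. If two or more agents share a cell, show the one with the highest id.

t=1: a0@(1,0) a1@(1,0) a2@(1,0) a3@(1,2) a4@(2,0) a5@(0,0) a6@(0,2) a7@(3,1) a8@(0,0) a9@(0,1) | pheromone: 4 2 2 0 0 / 7 0 2 0 0 / 2 0 0 0 0 / 0 2 0 0 0 / 0 0 0 0 0 / 0 0 0 0 0
t=2: a0@(1,0) a1@(1,0) a2@(1,0) a3@(0,1) a4@(1,0) a5@(1,0) a6@(0,1) a7@(2,0) a8@(1,0) a9@(1,0) | pheromone: 3 5 1 0 0 / 20 0 1 0 0 / 3 0 0 0 0 / 0 1 0 0 0 / 0 0 0 0 0 / 0 0 0 0 0
t=3: a0@(1,0) a1@(1,0) a2@(1,0) a3@(1,0) a4@(1,0) a5@(1,0) a6@(1,0) a7@(1,0) a8@(1,0) a9@(1,0) | pheromone: 2 4 0 0 0 / 39 0 0 0 0 / 2 0 0 0 0 / 0 0 0 0 0 / 0 0 0 0 0 / 0 0 0 0 0

.....
F....
.....
.....
.....
.....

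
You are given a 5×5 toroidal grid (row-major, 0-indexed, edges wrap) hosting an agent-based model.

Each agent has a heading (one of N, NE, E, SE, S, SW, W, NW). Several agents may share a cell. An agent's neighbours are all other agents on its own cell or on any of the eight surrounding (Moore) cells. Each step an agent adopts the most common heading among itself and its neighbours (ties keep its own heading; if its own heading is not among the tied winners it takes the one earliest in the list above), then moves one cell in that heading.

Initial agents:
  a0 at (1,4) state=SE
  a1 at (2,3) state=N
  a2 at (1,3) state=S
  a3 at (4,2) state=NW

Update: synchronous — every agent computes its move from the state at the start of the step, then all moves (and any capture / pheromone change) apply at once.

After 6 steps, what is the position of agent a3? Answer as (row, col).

t=1: a0@(2,0):SE a1@(1,3):N a2@(2,3):S a3@(3,1):NW
t=2: a0@(3,1):SE a1@(0,3):N a2@(3,3):S a3@(2,0):NW
t=3: a0@(4,2):SE a1@(4,3):N a2@(4,3):S a3@(1,4):NW
t=4: a0@(0,3):SE a1@(3,3):N a2@(0,3):S a3@(0,3):NW
t=5: a0@(1,4):SE a1@(2,3):N a2@(1,3):S a3@(4,2):NW
t=6: a0@(2,0):SE a1@(1,3):N a2@(2,3):S a3@(3,1):NW

(3, 1)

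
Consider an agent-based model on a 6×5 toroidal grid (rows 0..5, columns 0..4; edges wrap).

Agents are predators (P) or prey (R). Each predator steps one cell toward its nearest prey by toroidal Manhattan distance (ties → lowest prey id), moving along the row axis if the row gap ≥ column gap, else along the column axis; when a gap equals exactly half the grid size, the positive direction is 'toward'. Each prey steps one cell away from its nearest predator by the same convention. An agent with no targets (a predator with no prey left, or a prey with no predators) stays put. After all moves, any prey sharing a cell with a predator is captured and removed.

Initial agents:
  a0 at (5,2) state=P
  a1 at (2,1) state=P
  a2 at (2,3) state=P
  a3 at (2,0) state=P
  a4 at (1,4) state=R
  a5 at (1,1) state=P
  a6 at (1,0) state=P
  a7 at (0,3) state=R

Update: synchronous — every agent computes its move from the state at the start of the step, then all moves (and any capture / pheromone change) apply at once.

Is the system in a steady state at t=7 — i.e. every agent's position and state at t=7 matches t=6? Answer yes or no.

t=1: a0@(0,2):P a1@(2,0):P a2@(1,3):P a3@(1,0):P a5@(1,0):P a6@(1,4):P
t=2: (unchanged — steady state)

yes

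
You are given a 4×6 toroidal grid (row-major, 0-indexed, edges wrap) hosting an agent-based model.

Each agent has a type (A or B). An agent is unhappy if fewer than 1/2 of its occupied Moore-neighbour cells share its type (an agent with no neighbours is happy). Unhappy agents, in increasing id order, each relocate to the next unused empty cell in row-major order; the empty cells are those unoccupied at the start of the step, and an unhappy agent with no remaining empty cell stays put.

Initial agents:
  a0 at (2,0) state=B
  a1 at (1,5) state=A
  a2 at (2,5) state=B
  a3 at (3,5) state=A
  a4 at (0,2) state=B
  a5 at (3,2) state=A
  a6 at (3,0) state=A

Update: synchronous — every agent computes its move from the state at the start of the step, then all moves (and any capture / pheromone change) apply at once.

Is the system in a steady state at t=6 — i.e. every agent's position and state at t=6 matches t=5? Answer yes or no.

t=1: a0@(0,0):B a1@(0,1):A a2@(0,3):B a3@(0,4):A a4@(0,5):B a5@(1,0):A a6@(1,1):A
t=2: a0@(0,2):B a1@(0,1):A a2@(1,2):B a3@(1,3):A a4@(1,4):B a5@(1,0):A a6@(1,1):A
t=3: a0@(0,0):B a1@(0,1):A a2@(0,3):B a3@(0,4):A a4@(0,5):B a5@(1,0):A a6@(1,1):A
t=4: a0@(0,2):B a1@(0,1):A a2@(1,2):B a3@(1,3):A a4@(1,4):B a5@(1,0):A a6@(1,1):A
t=5: a0@(0,0):B a1@(0,1):A a2@(0,3):B a3@(0,4):A a4@(0,5):B a5@(1,0):A a6@(1,1):A
t=6: a0@(0,2):B a1@(0,1):A a2@(1,2):B a3@(1,3):A a4@(1,4):B a5@(1,0):A a6@(1,1):A

no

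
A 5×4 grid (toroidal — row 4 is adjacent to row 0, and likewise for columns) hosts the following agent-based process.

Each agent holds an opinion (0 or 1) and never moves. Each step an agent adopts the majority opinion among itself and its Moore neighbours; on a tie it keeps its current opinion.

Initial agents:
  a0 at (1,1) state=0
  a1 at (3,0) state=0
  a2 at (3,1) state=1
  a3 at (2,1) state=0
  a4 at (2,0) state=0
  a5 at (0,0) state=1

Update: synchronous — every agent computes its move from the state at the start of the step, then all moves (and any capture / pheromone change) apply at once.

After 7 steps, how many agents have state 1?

1

t=1: a0@(1,1):0 a1@(3,0):0 a2@(3,1):0 a3@(2,1):0 a4@(2,0):0 a5@(0,0):1
t=2: (unchanged — steady state)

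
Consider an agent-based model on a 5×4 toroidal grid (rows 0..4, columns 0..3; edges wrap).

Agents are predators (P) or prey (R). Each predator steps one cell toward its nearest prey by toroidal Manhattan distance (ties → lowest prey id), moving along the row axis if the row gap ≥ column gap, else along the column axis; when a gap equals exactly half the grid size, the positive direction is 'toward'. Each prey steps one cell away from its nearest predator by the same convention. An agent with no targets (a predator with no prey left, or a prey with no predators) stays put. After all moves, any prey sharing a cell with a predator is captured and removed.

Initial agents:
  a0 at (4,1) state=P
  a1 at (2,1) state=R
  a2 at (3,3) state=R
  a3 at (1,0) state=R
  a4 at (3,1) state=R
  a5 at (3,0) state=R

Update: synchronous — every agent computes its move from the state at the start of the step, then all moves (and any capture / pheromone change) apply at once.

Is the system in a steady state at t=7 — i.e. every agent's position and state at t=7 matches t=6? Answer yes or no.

t=1: a0@(3,1):P a1@(1,1):R a2@(3,2):R a3@(2,0):R a4@(2,1):R a5@(2,0):R
t=2: a0@(3,2):P a1@(0,1):R a2@(3,3):R a3@(1,0):R a4@(1,1):R a5@(1,0):R
t=3: a0@(3,3):P a1@(1,1):R a2@(3,0):R a3@(0,0):R a4@(0,1):R a5@(0,0):R
t=4: a0@(3,0):P a1@(0,1):R a2@(3,1):R a3@(1,0):R a4@(1,1):R a5@(1,0):R
t=5: a0@(3,1):P a1@(1,1):R a2@(3,2):R a3@(0,0):R a4@(0,1):R a5@(0,0):R
t=6: a0@(3,2):P a1@(0,1):R a2@(3,3):R a3@(1,0):R a4@(1,1):R a5@(1,0):R
t=7: a0@(3,3):P a1@(1,1):R a2@(3,0):R a3@(0,0):R a4@(0,1):R a5@(0,0):R

no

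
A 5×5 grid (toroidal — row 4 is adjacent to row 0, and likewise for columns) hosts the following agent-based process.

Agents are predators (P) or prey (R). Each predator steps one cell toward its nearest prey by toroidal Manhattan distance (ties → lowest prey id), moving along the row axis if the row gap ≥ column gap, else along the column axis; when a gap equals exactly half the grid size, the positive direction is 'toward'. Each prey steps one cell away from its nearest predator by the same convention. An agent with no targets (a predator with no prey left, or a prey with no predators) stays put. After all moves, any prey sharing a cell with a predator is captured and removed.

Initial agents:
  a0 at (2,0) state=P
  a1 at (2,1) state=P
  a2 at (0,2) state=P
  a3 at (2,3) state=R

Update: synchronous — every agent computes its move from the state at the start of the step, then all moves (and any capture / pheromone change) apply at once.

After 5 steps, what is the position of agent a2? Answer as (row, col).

t=1: a0@(2,4):P a1@(2,2):P a2@(1,2):P
t=2: (unchanged — steady state)

(1, 2)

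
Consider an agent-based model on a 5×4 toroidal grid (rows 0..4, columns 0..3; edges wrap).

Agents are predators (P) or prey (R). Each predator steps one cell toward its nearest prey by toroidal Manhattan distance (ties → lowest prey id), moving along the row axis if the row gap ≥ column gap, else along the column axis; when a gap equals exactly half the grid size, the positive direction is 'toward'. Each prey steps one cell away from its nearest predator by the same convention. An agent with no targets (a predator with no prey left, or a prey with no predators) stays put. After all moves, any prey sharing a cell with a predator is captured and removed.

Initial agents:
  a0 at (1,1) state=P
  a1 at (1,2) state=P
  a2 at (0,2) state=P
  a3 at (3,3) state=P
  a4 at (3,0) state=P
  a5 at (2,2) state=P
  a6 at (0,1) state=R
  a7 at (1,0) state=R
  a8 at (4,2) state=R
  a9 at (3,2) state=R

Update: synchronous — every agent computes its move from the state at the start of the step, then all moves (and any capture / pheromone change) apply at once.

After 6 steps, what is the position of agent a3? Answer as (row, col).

(3, 3)

t=1: a0@(0,1):P a1@(0,2):P a2@(0,1):P a3@(3,2):P a4@(2,0):P a5@(3,2):P a6@(4,1):R a7@(1,3):R a9@(3,1):R
t=2: a0@(4,1):P a1@(4,2):P a2@(4,1):P a3@(3,1):P a4@(1,0):P a5@(3,1):P a7@(2,3):R a9@(3,0):R
t=3: a0@(3,1):P a1@(3,2):P a2@(3,1):P a3@(3,0):P a4@(2,0):P a5@(3,0):P a7@(3,3):R a9@(3,3):R
t=4: a0@(3,2):P a1@(3,3):P a2@(3,2):P a3@(3,3):P a4@(3,0):P a5@(3,3):P
t=5: (unchanged — steady state)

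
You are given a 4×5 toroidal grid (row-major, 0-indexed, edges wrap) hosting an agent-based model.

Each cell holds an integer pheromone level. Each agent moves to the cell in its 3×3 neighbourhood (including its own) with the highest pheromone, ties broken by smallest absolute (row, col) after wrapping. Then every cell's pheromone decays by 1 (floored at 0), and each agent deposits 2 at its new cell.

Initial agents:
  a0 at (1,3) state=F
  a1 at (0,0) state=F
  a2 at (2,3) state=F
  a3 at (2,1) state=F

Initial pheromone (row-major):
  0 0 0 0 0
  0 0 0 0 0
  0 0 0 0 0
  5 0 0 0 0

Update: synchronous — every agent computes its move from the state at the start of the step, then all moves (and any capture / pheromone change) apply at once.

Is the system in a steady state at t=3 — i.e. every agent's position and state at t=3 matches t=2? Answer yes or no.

yes

t=1: a0@(0,2) a1@(3,0) a2@(1,2) a3@(3,0) | pheromone: 0 0 2 0 0 / 0 0 2 0 0 / 0 0 0 0 0 / 8 0 0 0 0
t=2: a0@(0,2) a1@(3,0) a2@(0,2) a3@(3,0) | pheromone: 0 0 5 0 0 / 0 0 1 0 0 / 0 0 0 0 0 / 11 0 0 0 0
t=3: a0@(0,2) a1@(3,0) a2@(0,2) a3@(3,0) | pheromone: 0 0 8 0 0 / 0 0 0 0 0 / 0 0 0 0 0 / 14 0 0 0 0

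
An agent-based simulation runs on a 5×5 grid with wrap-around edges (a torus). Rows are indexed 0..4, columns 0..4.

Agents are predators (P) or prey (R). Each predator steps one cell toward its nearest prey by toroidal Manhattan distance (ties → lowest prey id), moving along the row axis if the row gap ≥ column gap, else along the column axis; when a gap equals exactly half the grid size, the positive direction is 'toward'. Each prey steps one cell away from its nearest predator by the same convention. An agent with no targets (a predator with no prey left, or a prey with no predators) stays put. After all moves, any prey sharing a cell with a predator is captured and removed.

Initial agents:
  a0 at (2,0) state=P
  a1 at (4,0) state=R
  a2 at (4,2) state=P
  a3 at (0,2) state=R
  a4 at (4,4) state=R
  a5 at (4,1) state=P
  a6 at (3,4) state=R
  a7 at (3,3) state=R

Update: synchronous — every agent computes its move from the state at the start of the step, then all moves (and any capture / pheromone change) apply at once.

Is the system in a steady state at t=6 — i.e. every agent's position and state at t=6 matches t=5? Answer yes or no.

t=1: a0@(3,0):P a1@(4,4):R a2@(0,2):P a3@(1,2):R a5@(4,0):P a6@(4,4):R a7@(2,3):R
t=2: a0@(4,0):P a1@(4,3):R a2@(1,2):P a3@(2,2):R a5@(4,4):P a6@(4,3):R a7@(2,2):R
t=3: a0@(4,4):P a1@(4,2):R a2@(2,2):P a3@(3,2):R a5@(4,3):P a6@(4,2):R a7@(3,2):R
t=4: a0@(4,3):P a1@(4,1):R a2@(3,2):P a5@(4,2):P a6@(4,1):R
t=5: a0@(4,2):P a1@(4,0):R a2@(4,2):P a5@(4,1):P a6@(4,0):R
t=6: a0@(4,1):P a1@(4,4):R a2@(4,1):P a5@(4,0):P a6@(4,4):R

no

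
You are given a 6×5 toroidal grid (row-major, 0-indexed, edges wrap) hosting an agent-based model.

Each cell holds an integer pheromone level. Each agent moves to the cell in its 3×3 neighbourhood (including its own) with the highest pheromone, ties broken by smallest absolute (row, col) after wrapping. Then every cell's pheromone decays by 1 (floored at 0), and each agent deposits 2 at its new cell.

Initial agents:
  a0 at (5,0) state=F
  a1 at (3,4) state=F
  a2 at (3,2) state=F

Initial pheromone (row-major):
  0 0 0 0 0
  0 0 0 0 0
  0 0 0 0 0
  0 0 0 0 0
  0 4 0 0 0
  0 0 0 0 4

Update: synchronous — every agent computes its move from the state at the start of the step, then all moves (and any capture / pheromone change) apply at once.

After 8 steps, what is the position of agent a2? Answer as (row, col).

t=1: a0@(4,1) a1@(2,0) a2@(4,1) | pheromone: 0 0 0 0 0 / 0 0 0 0 0 / 2 0 0 0 0 / 0 0 0 0 0 / 0 7 0 0 0 / 0 0 0 0 3
t=2: a0@(4,1) a1@(2,0) a2@(4,1) | pheromone: 0 0 0 0 0 / 0 0 0 0 0 / 3 0 0 0 0 / 0 0 0 0 0 / 0 10 0 0 0 / 0 0 0 0 2
t=3: a0@(4,1) a1@(2,0) a2@(4,1) | pheromone: 0 0 0 0 0 / 0 0 0 0 0 / 4 0 0 0 0 / 0 0 0 0 0 / 0 13 0 0 0 / 0 0 0 0 1
t=4: a0@(4,1) a1@(2,0) a2@(4,1) | pheromone: 0 0 0 0 0 / 0 0 0 0 0 / 5 0 0 0 0 / 0 0 0 0 0 / 0 16 0 0 0 / 0 0 0 0 0
t=5: a0@(4,1) a1@(2,0) a2@(4,1) | pheromone: 0 0 0 0 0 / 0 0 0 0 0 / 6 0 0 0 0 / 0 0 0 0 0 / 0 19 0 0 0 / 0 0 0 0 0
t=6: a0@(4,1) a1@(2,0) a2@(4,1) | pheromone: 0 0 0 0 0 / 0 0 0 0 0 / 7 0 0 0 0 / 0 0 0 0 0 / 0 22 0 0 0 / 0 0 0 0 0
t=7: a0@(4,1) a1@(2,0) a2@(4,1) | pheromone: 0 0 0 0 0 / 0 0 0 0 0 / 8 0 0 0 0 / 0 0 0 0 0 / 0 25 0 0 0 / 0 0 0 0 0
t=8: a0@(4,1) a1@(2,0) a2@(4,1) | pheromone: 0 0 0 0 0 / 0 0 0 0 0 / 9 0 0 0 0 / 0 0 0 0 0 / 0 28 0 0 0 / 0 0 0 0 0

(4, 1)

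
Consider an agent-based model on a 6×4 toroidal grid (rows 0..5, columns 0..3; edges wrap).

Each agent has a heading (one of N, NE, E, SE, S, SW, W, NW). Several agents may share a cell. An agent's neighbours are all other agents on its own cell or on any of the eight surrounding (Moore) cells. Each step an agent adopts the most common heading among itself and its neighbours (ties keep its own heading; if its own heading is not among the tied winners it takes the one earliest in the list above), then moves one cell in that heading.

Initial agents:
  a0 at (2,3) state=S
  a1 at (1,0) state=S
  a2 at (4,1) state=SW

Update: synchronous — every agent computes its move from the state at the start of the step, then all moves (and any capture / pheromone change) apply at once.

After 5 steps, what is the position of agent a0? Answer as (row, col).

(1, 3)

t=1: a0@(3,3):S a1@(2,0):S a2@(5,0):SW
t=2: a0@(4,3):S a1@(3,0):S a2@(0,3):SW
t=3: a0@(5,3):S a1@(4,0):S a2@(1,2):SW
t=4: a0@(0,3):S a1@(5,0):S a2@(2,1):SW
t=5: a0@(1,3):S a1@(0,0):S a2@(3,0):SW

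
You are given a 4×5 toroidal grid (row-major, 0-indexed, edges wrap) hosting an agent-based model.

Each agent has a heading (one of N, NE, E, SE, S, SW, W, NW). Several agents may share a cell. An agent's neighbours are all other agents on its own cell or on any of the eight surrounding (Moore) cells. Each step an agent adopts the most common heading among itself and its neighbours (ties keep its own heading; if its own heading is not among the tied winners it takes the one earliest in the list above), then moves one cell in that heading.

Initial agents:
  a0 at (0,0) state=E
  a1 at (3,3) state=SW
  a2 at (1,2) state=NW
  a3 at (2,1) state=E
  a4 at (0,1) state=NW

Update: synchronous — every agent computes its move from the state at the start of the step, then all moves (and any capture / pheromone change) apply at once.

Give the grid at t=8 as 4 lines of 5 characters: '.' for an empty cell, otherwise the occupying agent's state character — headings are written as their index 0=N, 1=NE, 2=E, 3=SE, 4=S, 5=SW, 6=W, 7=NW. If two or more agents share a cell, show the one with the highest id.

...7.
7...7
.....
.....

t=1: a0@(0,1):E a1@(0,2):SW a2@(0,1):NW a3@(2,2):E a4@(3,0):NW
t=2: a0@(3,0):NW a1@(1,1):SW a2@(3,0):NW a3@(2,3):E a4@(2,4):NW
t=3: a0@(2,4):NW a1@(2,0):SW a2@(2,4):NW a3@(2,4):E a4@(1,3):NW
t=4: a0@(1,3):NW a1@(1,4):NW a2@(1,3):NW a3@(1,3):NW a4@(0,2):NW
t=5: a0@(0,2):NW a1@(0,3):NW a2@(0,2):NW a3@(0,2):NW a4@(3,1):NW
t=6: a0@(3,1):NW a1@(3,2):NW a2@(3,1):NW a3@(3,1):NW a4@(2,0):NW
t=7: a0@(2,0):NW a1@(2,1):NW a2@(2,0):NW a3@(2,0):NW a4@(1,4):NW
t=8: a0@(1,4):NW a1@(1,0):NW a2@(1,4):NW a3@(1,4):NW a4@(0,3):NW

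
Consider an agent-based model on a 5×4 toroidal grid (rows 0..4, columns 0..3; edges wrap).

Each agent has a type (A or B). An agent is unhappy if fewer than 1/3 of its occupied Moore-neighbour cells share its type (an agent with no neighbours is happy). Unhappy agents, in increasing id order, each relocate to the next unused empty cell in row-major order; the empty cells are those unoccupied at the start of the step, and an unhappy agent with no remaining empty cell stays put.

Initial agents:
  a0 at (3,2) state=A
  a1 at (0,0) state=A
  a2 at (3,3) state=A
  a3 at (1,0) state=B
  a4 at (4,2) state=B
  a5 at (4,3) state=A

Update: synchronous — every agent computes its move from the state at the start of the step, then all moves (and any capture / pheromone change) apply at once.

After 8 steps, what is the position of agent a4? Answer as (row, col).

(0, 2)

t=1: a0@(3,2):A a1@(0,0):A a2@(3,3):A a3@(0,1):B a4@(0,2):B a5@(4,3):A
t=2: (unchanged — steady state)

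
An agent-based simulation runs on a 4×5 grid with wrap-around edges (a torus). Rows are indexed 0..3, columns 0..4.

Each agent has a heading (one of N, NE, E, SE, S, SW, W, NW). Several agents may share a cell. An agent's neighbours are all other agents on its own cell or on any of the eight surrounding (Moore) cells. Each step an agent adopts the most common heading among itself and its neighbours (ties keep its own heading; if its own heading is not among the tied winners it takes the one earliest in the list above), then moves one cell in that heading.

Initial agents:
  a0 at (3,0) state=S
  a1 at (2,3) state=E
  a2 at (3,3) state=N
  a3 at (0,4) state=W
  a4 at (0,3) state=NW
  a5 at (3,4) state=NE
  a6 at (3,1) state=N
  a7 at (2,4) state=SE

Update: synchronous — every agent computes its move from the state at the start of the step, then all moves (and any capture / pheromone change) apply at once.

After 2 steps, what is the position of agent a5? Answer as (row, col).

(1, 1)

t=1: a0@(0,0):S a1@(2,4):E a2@(2,3):N a3@(0,3):W a4@(3,2):NW a5@(2,0):NE a6@(2,1):N a7@(3,0):SE
t=2: a0@(1,0):S a1@(2,0):E a2@(1,3):N a3@(0,2):W a4@(2,2):N a5@(1,1):NE a6@(1,1):N a7@(0,1):SE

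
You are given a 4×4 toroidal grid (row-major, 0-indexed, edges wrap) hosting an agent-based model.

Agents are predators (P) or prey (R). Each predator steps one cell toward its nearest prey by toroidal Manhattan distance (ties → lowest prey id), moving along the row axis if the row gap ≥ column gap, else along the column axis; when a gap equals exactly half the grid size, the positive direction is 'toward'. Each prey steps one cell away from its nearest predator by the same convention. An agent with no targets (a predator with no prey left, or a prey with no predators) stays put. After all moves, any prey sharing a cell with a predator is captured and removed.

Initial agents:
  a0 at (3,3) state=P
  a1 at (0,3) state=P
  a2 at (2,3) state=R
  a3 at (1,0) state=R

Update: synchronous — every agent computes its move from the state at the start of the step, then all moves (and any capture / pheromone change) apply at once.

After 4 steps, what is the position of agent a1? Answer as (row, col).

t=1: a0@(2,3):P a1@(1,3):P a3@(2,0):R
t=2: a0@(2,0):P a1@(2,3):P a3@(2,1):R
t=3: a0@(2,1):P a1@(2,0):P a3@(2,2):R
t=4: a0@(2,2):P a1@(2,1):P a3@(2,3):R

(2, 1)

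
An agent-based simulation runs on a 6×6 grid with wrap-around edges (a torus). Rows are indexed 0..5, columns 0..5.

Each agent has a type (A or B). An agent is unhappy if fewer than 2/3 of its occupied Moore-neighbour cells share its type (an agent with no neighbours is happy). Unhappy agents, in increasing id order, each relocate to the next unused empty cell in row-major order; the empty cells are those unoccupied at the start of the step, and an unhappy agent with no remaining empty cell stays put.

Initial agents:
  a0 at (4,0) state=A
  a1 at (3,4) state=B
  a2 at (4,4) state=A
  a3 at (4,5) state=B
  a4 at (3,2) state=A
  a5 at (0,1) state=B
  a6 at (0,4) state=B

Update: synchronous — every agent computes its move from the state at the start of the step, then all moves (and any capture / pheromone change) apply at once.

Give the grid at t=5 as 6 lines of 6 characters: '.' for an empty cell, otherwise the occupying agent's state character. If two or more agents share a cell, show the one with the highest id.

t=1: a0@(0,0):A a1@(0,2):B a2@(0,3):A a3@(0,5):B a4@(3,2):A a5@(0,1):B a6@(0,4):B
t=2: a0@(1,0):A a1@(1,1):B a2@(1,2):A a3@(1,3):B a4@(3,2):A a5@(1,4):B a6@(1,5):B
t=3: a0@(0,0):A a1@(0,1):B a2@(0,2):A a3@(0,3):B a4@(3,2):A a5@(1,4):B a6@(0,4):B
t=4: a0@(0,5):A a1@(1,0):B a2@(1,1):A a3@(0,3):B a4@(3,2):A a5@(1,4):B a6@(0,4):B
t=5: a0@(0,0):A a1@(0,1):B a2@(0,2):A a3@(0,3):B a4@(3,2):A a5@(1,4):B a6@(0,4):B

ABABB.
....B.
......
..A...
......
......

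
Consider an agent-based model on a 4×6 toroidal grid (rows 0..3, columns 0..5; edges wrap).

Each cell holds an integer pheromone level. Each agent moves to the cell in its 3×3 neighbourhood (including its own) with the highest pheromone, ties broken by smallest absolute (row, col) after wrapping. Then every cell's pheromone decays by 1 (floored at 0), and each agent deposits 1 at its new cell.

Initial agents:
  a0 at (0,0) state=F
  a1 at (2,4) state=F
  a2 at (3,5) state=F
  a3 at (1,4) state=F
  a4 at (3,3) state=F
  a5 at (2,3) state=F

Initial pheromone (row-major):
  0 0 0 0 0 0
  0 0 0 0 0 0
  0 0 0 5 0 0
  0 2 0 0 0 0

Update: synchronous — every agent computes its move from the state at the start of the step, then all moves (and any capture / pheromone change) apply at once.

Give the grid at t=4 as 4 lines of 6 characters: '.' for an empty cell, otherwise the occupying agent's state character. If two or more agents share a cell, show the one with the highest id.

t=1: a0@(3,1) a1@(2,3) a2@(0,0) a3@(2,3) a4@(2,3) a5@(2,3) | pheromone: 1 0 0 0 0 0 / 0 0 0 0 0 0 / 0 0 0 8 0 0 / 0 2 0 0 0 0
t=2: a0@(3,1) a1@(2,3) a2@(3,1) a3@(2,3) a4@(2,3) a5@(2,3) | pheromone: 0 0 0 0 0 0 / 0 0 0 0 0 0 / 0 0 0 11 0 0 / 0 3 0 0 0 0
t=3: a0@(3,1) a1@(2,3) a2@(3,1) a3@(2,3) a4@(2,3) a5@(2,3) | pheromone: 0 0 0 0 0 0 / 0 0 0 0 0 0 / 0 0 0 14 0 0 / 0 4 0 0 0 0
t=4: a0@(3,1) a1@(2,3) a2@(3,1) a3@(2,3) a4@(2,3) a5@(2,3) | pheromone: 0 0 0 0 0 0 / 0 0 0 0 0 0 / 0 0 0 17 0 0 / 0 5 0 0 0 0

......
......
...F..
.F....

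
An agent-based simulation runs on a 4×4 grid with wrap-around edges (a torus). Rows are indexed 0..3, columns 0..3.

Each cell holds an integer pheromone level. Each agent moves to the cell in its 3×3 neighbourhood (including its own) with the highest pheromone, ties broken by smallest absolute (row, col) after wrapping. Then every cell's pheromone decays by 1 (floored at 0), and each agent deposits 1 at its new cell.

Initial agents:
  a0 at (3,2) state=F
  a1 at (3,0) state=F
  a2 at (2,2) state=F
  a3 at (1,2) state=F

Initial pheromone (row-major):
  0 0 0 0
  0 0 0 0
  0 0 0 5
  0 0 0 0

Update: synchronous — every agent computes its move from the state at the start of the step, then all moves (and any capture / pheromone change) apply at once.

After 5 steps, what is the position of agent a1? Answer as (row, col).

(2, 3)

t=1: a0@(2,3) a1@(2,3) a2@(2,3) a3@(2,3) | pheromone: 0 0 0 0 / 0 0 0 0 / 0 0 0 8 / 0 0 0 0
t=2: a0@(2,3) a1@(2,3) a2@(2,3) a3@(2,3) | pheromone: 0 0 0 0 / 0 0 0 0 / 0 0 0 11 / 0 0 0 0
t=3: a0@(2,3) a1@(2,3) a2@(2,3) a3@(2,3) | pheromone: 0 0 0 0 / 0 0 0 0 / 0 0 0 14 / 0 0 0 0
t=4: a0@(2,3) a1@(2,3) a2@(2,3) a3@(2,3) | pheromone: 0 0 0 0 / 0 0 0 0 / 0 0 0 17 / 0 0 0 0
t=5: a0@(2,3) a1@(2,3) a2@(2,3) a3@(2,3) | pheromone: 0 0 0 0 / 0 0 0 0 / 0 0 0 20 / 0 0 0 0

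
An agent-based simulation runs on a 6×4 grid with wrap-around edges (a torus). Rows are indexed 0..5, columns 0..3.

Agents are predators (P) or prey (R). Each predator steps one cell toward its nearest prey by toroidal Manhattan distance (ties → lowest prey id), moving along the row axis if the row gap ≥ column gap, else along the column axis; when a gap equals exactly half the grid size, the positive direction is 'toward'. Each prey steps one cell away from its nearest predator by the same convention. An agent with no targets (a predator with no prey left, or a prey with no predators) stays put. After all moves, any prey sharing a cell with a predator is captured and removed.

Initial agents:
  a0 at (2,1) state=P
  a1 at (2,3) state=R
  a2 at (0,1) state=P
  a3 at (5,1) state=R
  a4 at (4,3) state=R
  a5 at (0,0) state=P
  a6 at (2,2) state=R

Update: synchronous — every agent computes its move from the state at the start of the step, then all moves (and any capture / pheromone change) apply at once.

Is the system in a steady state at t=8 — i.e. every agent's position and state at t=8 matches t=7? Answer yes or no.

t=1: a0@(2,2):P a2@(5,1):P a3@(4,1):R a4@(3,3):R a5@(5,0):P a6@(2,3):R
t=2: a0@(2,3):P a2@(4,1):P a3@(3,1):R a4@(4,3):R a5@(4,0):P a6@(2,0):R
t=3: a0@(2,0):P a2@(3,1):P a3@(2,1):R a4@(4,2):R a5@(4,3):P a6@(2,1):R
t=4: a0@(2,1):P a2@(2,1):P a3@(2,2):R a4@(4,1):R a5@(4,2):P a6@(2,2):R
t=5: a0@(2,2):P a2@(2,2):P a3@(2,3):R a4@(4,0):R a5@(4,1):P a6@(2,3):R
t=6: a0@(2,3):P a2@(2,3):P a3@(2,0):R a4@(4,3):R a5@(4,0):P a6@(2,0):R
t=7: a0@(2,0):P a2@(2,0):P a3@(2,1):R a4@(4,2):R a5@(4,3):P a6@(2,1):R
t=8: a0@(2,1):P a2@(2,1):P a3@(2,2):R a4@(4,1):R a5@(4,2):P a6@(2,2):R

no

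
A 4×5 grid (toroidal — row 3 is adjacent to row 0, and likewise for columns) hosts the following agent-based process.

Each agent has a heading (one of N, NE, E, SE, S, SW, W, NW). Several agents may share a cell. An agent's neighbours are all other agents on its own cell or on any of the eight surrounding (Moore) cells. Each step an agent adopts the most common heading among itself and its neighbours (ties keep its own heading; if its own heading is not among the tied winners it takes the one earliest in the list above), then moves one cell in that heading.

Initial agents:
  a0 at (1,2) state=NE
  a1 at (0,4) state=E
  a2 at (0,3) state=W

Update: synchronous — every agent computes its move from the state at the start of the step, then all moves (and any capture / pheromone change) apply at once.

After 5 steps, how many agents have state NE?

1

t=1: a0@(0,3):NE a1@(0,0):E a2@(0,2):W
t=2: a0@(3,4):NE a1@(0,1):E a2@(0,1):W
t=3: a0@(2,0):NE a1@(0,2):E a2@(0,0):W
t=4: a0@(1,1):NE a1@(0,3):E a2@(0,4):W
t=5: a0@(0,2):NE a1@(0,4):E a2@(0,3):W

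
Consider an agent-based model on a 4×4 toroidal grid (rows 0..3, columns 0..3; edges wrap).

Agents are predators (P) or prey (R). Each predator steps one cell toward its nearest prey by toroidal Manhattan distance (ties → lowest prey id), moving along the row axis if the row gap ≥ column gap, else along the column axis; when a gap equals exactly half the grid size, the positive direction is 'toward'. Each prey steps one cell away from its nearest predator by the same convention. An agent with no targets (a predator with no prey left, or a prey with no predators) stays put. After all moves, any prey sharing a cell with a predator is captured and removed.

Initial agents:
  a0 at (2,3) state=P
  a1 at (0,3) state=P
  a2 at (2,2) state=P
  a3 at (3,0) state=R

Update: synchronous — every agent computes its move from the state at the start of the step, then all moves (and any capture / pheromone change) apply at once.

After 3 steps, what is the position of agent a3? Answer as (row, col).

(2, 0)

t=1: a0@(3,3):P a1@(3,3):P a2@(2,3):P a3@(0,0):R
t=2: a0@(0,3):P a1@(0,3):P a2@(3,3):P a3@(1,0):R
t=3: a0@(1,3):P a1@(1,3):P a2@(0,3):P a3@(2,0):R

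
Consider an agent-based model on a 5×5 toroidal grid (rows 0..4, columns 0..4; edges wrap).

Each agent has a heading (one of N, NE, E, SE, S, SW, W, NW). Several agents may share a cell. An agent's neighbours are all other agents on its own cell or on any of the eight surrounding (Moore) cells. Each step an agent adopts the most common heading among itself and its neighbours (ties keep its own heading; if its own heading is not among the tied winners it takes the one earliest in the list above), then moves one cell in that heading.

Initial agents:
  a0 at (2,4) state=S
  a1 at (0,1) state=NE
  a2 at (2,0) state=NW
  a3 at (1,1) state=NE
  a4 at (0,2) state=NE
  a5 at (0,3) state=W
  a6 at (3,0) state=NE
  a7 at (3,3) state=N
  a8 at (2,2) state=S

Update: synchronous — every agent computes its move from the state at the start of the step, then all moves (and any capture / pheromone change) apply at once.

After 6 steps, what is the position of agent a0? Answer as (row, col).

t=1: a0@(3,4):S a1@(4,2):NE a2@(1,1):NE a3@(0,2):NE a4@(4,3):NE a5@(0,2):W a6@(2,1):NE a7@(4,3):S a8@(3,2):S
t=2: a0@(4,4):S a1@(3,3):NE a2@(0,2):NE a3@(4,3):NE a4@(3,4):NE a5@(4,3):NE a6@(1,2):NE a7@(0,3):S a8@(2,3):NE
t=3: a0@(3,0):NE a1@(2,4):NE a2@(4,3):NE a3@(3,4):NE a4@(2,0):NE a5@(3,4):NE a6@(0,3):NE a7@(4,4):NE a8@(1,4):NE
t=4: a0@(2,1):NE a1@(1,0):NE a2@(3,4):NE a3@(2,0):NE a4@(1,1):NE a5@(2,0):NE a6@(4,4):NE a7@(3,0):NE a8@(0,0):NE
t=5: a0@(1,2):NE a1@(0,1):NE a2@(2,0):NE a3@(1,1):NE a4@(0,2):NE a5@(1,1):NE a6@(3,0):NE a7@(2,1):NE a8@(4,1):NE
t=6: a0@(0,3):NE a1@(4,2):NE a2@(1,1):NE a3@(0,2):NE a4@(4,3):NE a5@(0,2):NE a6@(2,1):NE a7@(1,2):NE a8@(3,2):NE

(0, 3)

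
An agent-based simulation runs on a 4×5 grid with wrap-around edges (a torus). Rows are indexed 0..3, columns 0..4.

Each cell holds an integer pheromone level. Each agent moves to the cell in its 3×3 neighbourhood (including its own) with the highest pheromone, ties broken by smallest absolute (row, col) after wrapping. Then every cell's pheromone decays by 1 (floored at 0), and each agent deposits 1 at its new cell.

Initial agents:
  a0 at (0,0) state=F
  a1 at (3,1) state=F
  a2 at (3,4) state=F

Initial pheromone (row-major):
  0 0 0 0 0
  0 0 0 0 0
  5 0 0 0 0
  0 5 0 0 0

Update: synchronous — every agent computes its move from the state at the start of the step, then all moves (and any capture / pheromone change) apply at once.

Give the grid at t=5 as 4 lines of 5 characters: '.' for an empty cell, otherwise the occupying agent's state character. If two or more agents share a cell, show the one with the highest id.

.....
.....
F....
.....

t=1: a0@(3,1) a1@(2,0) a2@(2,0) | pheromone: 0 0 0 0 0 / 0 0 0 0 0 / 6 0 0 0 0 / 0 5 0 0 0
t=2: a0@(2,0) a1@(2,0) a2@(2,0) | pheromone: 0 0 0 0 0 / 0 0 0 0 0 / 8 0 0 0 0 / 0 4 0 0 0
t=3: a0@(2,0) a1@(2,0) a2@(2,0) | pheromone: 0 0 0 0 0 / 0 0 0 0 0 / 10 0 0 0 0 / 0 3 0 0 0
t=4: a0@(2,0) a1@(2,0) a2@(2,0) | pheromone: 0 0 0 0 0 / 0 0 0 0 0 / 12 0 0 0 0 / 0 2 0 0 0
t=5: a0@(2,0) a1@(2,0) a2@(2,0) | pheromone: 0 0 0 0 0 / 0 0 0 0 0 / 14 0 0 0 0 / 0 1 0 0 0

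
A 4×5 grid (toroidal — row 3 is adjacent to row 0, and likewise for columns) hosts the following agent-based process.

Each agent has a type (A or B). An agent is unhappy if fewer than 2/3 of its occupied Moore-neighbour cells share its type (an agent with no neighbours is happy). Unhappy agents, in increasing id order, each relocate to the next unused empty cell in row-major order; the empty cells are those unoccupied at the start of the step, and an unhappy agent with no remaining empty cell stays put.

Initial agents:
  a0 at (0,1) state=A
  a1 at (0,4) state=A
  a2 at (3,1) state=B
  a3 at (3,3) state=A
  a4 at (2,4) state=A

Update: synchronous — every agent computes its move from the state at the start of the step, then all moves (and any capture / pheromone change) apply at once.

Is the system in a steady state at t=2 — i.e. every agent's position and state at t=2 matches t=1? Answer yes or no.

no

t=1: a0@(0,0):A a1@(0,4):A a2@(0,2):B a3@(3,3):A a4@(2,4):A
t=2: a0@(0,0):A a1@(0,4):A a2@(0,1):B a3@(3,3):A a4@(2,4):A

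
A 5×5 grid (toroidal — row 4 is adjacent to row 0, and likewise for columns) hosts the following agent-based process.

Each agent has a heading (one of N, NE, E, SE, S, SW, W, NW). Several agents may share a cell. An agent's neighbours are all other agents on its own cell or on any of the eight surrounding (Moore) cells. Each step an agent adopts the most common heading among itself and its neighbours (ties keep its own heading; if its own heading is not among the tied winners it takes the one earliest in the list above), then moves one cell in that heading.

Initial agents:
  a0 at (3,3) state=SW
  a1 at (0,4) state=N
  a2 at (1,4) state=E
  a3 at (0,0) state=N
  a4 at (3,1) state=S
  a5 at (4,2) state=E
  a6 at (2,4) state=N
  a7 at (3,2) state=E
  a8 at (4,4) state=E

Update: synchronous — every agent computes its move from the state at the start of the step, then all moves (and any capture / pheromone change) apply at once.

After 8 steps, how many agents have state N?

9

t=1: a0@(3,4):E a1@(4,4):N a2@(0,4):N a3@(4,0):N a4@(3,2):E a5@(4,3):E a6@(1,4):N a7@(3,3):E a8@(3,4):N
t=2: a0@(3,0):E a1@(3,4):N a2@(4,4):N a3@(3,0):N a4@(3,3):E a5@(4,4):E a6@(0,4):N a7@(3,4):E a8@(2,4):N
t=3: a0@(2,0):N a1@(2,4):N a2@(3,4):N a3@(2,0):N a4@(3,4):E a5@(4,0):E a6@(4,4):N a7@(3,0):E a8@(1,4):N
t=4: a0@(1,0):N a1@(1,4):N a2@(2,4):N a3@(1,0):N a4@(2,4):N a5@(4,1):E a6@(4,0):E a7@(2,0):N a8@(0,4):N
t=5: a0@(0,0):N a1@(0,4):N a2@(1,4):N a3@(0,0):N a4@(1,4):N a5@(4,2):E a6@(4,1):E a7@(1,0):N a8@(4,4):N
t=6: a0@(4,0):N a1@(4,4):N a2@(0,4):N a3@(4,0):N a4@(0,4):N a5@(4,3):E a6@(4,2):E a7@(0,0):N a8@(3,4):N
t=7: a0@(3,0):N a1@(3,4):N a2@(4,4):N a3@(3,0):N a4@(4,4):N a5@(3,3):N a6@(4,3):E a7@(4,0):N a8@(2,4):N
t=8: a0@(2,0):N a1@(2,4):N a2@(3,4):N a3@(2,0):N a4@(3,4):N a5@(2,3):N a6@(3,3):N a7@(3,0):N a8@(1,4):N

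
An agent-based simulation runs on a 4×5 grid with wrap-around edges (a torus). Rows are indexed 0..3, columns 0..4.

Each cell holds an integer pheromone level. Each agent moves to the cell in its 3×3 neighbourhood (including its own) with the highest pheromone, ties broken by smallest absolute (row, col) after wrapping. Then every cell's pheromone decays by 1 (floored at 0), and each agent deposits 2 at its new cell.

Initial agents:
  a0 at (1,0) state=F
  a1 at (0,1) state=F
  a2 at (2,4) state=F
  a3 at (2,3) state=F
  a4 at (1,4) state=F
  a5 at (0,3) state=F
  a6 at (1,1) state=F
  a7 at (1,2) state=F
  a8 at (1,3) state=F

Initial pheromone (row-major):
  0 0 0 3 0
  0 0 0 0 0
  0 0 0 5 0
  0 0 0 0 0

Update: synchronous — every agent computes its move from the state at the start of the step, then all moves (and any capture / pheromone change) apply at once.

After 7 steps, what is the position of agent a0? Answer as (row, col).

t=1: a0@(0,0) a1@(0,0) a2@(2,3) a3@(2,3) a4@(2,3) a5@(0,3) a6@(0,0) a7@(2,3) a8@(2,3) | pheromone: 6 0 0 4 0 / 0 0 0 0 0 / 0 0 0 14 0 / 0 0 0 0 0
t=2: a0@(0,0) a1@(0,0) a2@(2,3) a3@(2,3) a4@(2,3) a5@(0,3) a6@(0,0) a7@(2,3) a8@(2,3) | pheromone: 11 0 0 5 0 / 0 0 0 0 0 / 0 0 0 23 0 / 0 0 0 0 0
t=3: a0@(0,0) a1@(0,0) a2@(2,3) a3@(2,3) a4@(2,3) a5@(0,3) a6@(0,0) a7@(2,3) a8@(2,3) | pheromone: 16 0 0 6 0 / 0 0 0 0 0 / 0 0 0 32 0 / 0 0 0 0 0
t=4: a0@(0,0) a1@(0,0) a2@(2,3) a3@(2,3) a4@(2,3) a5@(0,3) a6@(0,0) a7@(2,3) a8@(2,3) | pheromone: 21 0 0 7 0 / 0 0 0 0 0 / 0 0 0 41 0 / 0 0 0 0 0
t=5: a0@(0,0) a1@(0,0) a2@(2,3) a3@(2,3) a4@(2,3) a5@(0,3) a6@(0,0) a7@(2,3) a8@(2,3) | pheromone: 26 0 0 8 0 / 0 0 0 0 0 / 0 0 0 50 0 / 0 0 0 0 0
t=6: a0@(0,0) a1@(0,0) a2@(2,3) a3@(2,3) a4@(2,3) a5@(0,3) a6@(0,0) a7@(2,3) a8@(2,3) | pheromone: 31 0 0 9 0 / 0 0 0 0 0 / 0 0 0 59 0 / 0 0 0 0 0
t=7: a0@(0,0) a1@(0,0) a2@(2,3) a3@(2,3) a4@(2,3) a5@(0,3) a6@(0,0) a7@(2,3) a8@(2,3) | pheromone: 36 0 0 10 0 / 0 0 0 0 0 / 0 0 0 68 0 / 0 0 0 0 0

(0, 0)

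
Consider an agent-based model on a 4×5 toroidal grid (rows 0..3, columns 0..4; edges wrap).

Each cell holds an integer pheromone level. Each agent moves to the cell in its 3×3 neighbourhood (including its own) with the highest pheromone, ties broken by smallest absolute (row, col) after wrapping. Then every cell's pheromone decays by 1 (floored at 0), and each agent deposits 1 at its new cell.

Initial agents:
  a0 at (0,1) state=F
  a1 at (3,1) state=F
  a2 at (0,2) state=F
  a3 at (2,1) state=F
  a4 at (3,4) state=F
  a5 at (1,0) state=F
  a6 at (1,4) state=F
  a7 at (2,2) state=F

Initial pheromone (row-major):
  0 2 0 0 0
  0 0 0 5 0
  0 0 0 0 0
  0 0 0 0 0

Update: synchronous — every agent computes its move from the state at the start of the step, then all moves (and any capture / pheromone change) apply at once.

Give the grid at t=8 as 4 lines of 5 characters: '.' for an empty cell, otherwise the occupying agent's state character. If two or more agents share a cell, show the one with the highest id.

t=1: a0@(0,1) a1@(0,1) a2@(1,3) a3@(1,0) a4@(0,0) a5@(0,1) a6@(1,3) a7@(1,3) | pheromone: 1 4 0 0 0 / 1 0 0 7 0 / 0 0 0 0 0 / 0 0 0 0 0
t=2: a0@(0,1) a1@(0,1) a2@(1,3) a3@(0,1) a4@(0,1) a5@(0,1) a6@(1,3) a7@(1,3) | pheromone: 0 8 0 0 0 / 0 0 0 9 0 / 0 0 0 0 0 / 0 0 0 0 0
t=3: a0@(0,1) a1@(0,1) a2@(1,3) a3@(0,1) a4@(0,1) a5@(0,1) a6@(1,3) a7@(1,3) | pheromone: 0 12 0 0 0 / 0 0 0 11 0 / 0 0 0 0 0 / 0 0 0 0 0
t=4: a0@(0,1) a1@(0,1) a2@(1,3) a3@(0,1) a4@(0,1) a5@(0,1) a6@(1,3) a7@(1,3) | pheromone: 0 16 0 0 0 / 0 0 0 13 0 / 0 0 0 0 0 / 0 0 0 0 0
t=5: a0@(0,1) a1@(0,1) a2@(1,3) a3@(0,1) a4@(0,1) a5@(0,1) a6@(1,3) a7@(1,3) | pheromone: 0 20 0 0 0 / 0 0 0 15 0 / 0 0 0 0 0 / 0 0 0 0 0
t=6: a0@(0,1) a1@(0,1) a2@(1,3) a3@(0,1) a4@(0,1) a5@(0,1) a6@(1,3) a7@(1,3) | pheromone: 0 24 0 0 0 / 0 0 0 17 0 / 0 0 0 0 0 / 0 0 0 0 0
t=7: a0@(0,1) a1@(0,1) a2@(1,3) a3@(0,1) a4@(0,1) a5@(0,1) a6@(1,3) a7@(1,3) | pheromone: 0 28 0 0 0 / 0 0 0 19 0 / 0 0 0 0 0 / 0 0 0 0 0
t=8: a0@(0,1) a1@(0,1) a2@(1,3) a3@(0,1) a4@(0,1) a5@(0,1) a6@(1,3) a7@(1,3) | pheromone: 0 32 0 0 0 / 0 0 0 21 0 / 0 0 0 0 0 / 0 0 0 0 0

.F...
...F.
.....
.....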